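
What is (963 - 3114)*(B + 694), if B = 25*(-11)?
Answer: -901269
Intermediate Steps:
B = -275
(963 - 3114)*(B + 694) = (963 - 3114)*(-275 + 694) = -2151*419 = -901269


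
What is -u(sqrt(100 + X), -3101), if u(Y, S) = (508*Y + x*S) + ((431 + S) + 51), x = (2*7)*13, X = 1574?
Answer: 567001 - 1524*sqrt(186) ≈ 5.4622e+5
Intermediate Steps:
x = 182 (x = 14*13 = 182)
u(Y, S) = 482 + 183*S + 508*Y (u(Y, S) = (508*Y + 182*S) + ((431 + S) + 51) = (182*S + 508*Y) + (482 + S) = 482 + 183*S + 508*Y)
-u(sqrt(100 + X), -3101) = -(482 + 183*(-3101) + 508*sqrt(100 + 1574)) = -(482 - 567483 + 508*sqrt(1674)) = -(482 - 567483 + 508*(3*sqrt(186))) = -(482 - 567483 + 1524*sqrt(186)) = -(-567001 + 1524*sqrt(186)) = 567001 - 1524*sqrt(186)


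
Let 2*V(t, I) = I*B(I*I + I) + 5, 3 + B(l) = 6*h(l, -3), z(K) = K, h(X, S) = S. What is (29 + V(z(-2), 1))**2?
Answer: 441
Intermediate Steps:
B(l) = -21 (B(l) = -3 + 6*(-3) = -3 - 18 = -21)
V(t, I) = 5/2 - 21*I/2 (V(t, I) = (I*(-21) + 5)/2 = (-21*I + 5)/2 = (5 - 21*I)/2 = 5/2 - 21*I/2)
(29 + V(z(-2), 1))**2 = (29 + (5/2 - 21/2*1))**2 = (29 + (5/2 - 21/2))**2 = (29 - 8)**2 = 21**2 = 441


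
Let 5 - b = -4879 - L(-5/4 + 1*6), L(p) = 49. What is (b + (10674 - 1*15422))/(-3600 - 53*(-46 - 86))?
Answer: 185/3396 ≈ 0.054476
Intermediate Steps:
b = 4933 (b = 5 - (-4879 - 1*49) = 5 - (-4879 - 49) = 5 - 1*(-4928) = 5 + 4928 = 4933)
(b + (10674 - 1*15422))/(-3600 - 53*(-46 - 86)) = (4933 + (10674 - 1*15422))/(-3600 - 53*(-46 - 86)) = (4933 + (10674 - 15422))/(-3600 - 53*(-132)) = (4933 - 4748)/(-3600 + 6996) = 185/3396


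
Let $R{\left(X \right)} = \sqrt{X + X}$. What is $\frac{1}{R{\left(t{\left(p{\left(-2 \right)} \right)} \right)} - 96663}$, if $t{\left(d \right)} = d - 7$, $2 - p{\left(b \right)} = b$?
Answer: $- \frac{32221}{3114578525} - \frac{i \sqrt{6}}{9343735575} \approx -1.0345 \cdot 10^{-5} - 2.6215 \cdot 10^{-10} i$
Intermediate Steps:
$p{\left(b \right)} = 2 - b$
$t{\left(d \right)} = -7 + d$
$R{\left(X \right)} = \sqrt{2} \sqrt{X}$ ($R{\left(X \right)} = \sqrt{2 X} = \sqrt{2} \sqrt{X}$)
$\frac{1}{R{\left(t{\left(p{\left(-2 \right)} \right)} \right)} - 96663} = \frac{1}{\sqrt{2} \sqrt{-7 + \left(2 - -2\right)} - 96663} = \frac{1}{\sqrt{2} \sqrt{-7 + \left(2 + 2\right)} - 96663} = \frac{1}{\sqrt{2} \sqrt{-7 + 4} - 96663} = \frac{1}{\sqrt{2} \sqrt{-3} - 96663} = \frac{1}{\sqrt{2} i \sqrt{3} - 96663} = \frac{1}{i \sqrt{6} - 96663} = \frac{1}{-96663 + i \sqrt{6}}$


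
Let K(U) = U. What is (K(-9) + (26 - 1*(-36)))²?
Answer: 2809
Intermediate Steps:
(K(-9) + (26 - 1*(-36)))² = (-9 + (26 - 1*(-36)))² = (-9 + (26 + 36))² = (-9 + 62)² = 53² = 2809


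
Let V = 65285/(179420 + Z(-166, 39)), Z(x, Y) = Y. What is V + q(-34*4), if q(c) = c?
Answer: -24341139/179459 ≈ -135.64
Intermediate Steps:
V = 65285/179459 (V = 65285/(179420 + 39) = 65285/179459 ≈ 0.36379)
V + q(-34*4) = 65285/179459 - 34*4 = 65285/179459 - 136 = -24341139/179459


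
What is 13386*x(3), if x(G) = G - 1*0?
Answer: 40158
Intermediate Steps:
x(G) = G (x(G) = G + 0 = G)
13386*x(3) = 13386*3 = 40158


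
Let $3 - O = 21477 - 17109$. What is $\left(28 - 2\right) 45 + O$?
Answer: $-3195$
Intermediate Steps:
$O = -4365$ ($O = 3 - \left(21477 - 17109\right) = 3 - 4368 = -4365$)
$\left(28 - 2\right) 45 + O = \left(28 - 2\right) 45 - 4365 = 26 \cdot 45 - 4365 = 1170 - 4365 = -3195$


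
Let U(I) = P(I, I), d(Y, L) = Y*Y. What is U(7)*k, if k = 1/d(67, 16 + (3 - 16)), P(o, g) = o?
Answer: 7/4489 ≈ 0.0015594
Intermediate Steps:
d(Y, L) = Y²
k = 1/4489 (k = 1/(67²) = 1/4489 ≈ 0.00022277)
U(I) = I
U(7)*k = 7*(1/4489) = 7/4489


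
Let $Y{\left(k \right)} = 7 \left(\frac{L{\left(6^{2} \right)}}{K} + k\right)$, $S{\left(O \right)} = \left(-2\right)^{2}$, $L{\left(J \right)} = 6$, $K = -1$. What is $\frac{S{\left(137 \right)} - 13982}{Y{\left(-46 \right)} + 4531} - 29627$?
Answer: $- \frac{123469687}{4167} \approx -29630.0$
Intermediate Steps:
$S{\left(O \right)} = 4$
$Y{\left(k \right)} = -42 + 7 k$ ($Y{\left(k \right)} = 7 \left(\frac{6}{-1} + k\right) = 7 \left(6 \left(-1\right) + k\right) = 7 \left(-6 + k\right) = -42 + 7 k$)
$\frac{S{\left(137 \right)} - 13982}{Y{\left(-46 \right)} + 4531} - 29627 = \frac{4 - 13982}{\left(-42 + 7 \left(-46\right)\right) + 4531} - 29627 = - \frac{13978}{\left(-42 - 322\right) + 4531} - 29627 = - \frac{13978}{-364 + 4531} - 29627 = - \frac{13978}{4167} - 29627 = - \frac{123469687}{4167}$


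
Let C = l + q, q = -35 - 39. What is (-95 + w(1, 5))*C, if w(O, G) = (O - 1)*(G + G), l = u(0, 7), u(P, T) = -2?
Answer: 7220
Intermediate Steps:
l = -2
q = -74
w(O, G) = 2*G*(-1 + O) (w(O, G) = (-1 + O)*(2*G) = 2*G*(-1 + O))
C = -76 (C = -2 - 74 = -76)
(-95 + w(1, 5))*C = (-95 + 2*5*(-1 + 1))*(-76) = (-95 + 2*5*0)*(-76) = (-95 + 0)*(-76) = -95*(-76) = 7220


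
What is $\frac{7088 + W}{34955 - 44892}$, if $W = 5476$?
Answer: $- \frac{12564}{9937} \approx -1.2644$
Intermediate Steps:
$\frac{7088 + W}{34955 - 44892} = \frac{7088 + 5476}{34955 - 44892} = \frac{12564}{-9937} = 12564 \left(- \frac{1}{9937}\right) = - \frac{12564}{9937}$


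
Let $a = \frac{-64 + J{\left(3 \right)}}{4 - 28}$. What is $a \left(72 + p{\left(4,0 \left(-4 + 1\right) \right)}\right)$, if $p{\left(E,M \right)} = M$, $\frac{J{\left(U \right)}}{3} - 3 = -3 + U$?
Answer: $165$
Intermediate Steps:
$J{\left(U \right)} = 3 U$ ($J{\left(U \right)} = 9 + 3 \left(-3 + U\right) = 9 + \left(-9 + 3 U\right) = 3 U$)
$a = \frac{55}{24}$ ($a = \frac{-64 + 3 \cdot 3}{4 - 28} = \frac{-64 + 9}{-24} = \left(-55\right) \left(- \frac{1}{24}\right) = \frac{55}{24} \approx 2.2917$)
$a \left(72 + p{\left(4,0 \left(-4 + 1\right) \right)}\right) = \frac{55 \left(72 + 0 \left(-4 + 1\right)\right)}{24} = \frac{55 \left(72 + 0 \left(-3\right)\right)}{24} = \frac{55 \left(72 + 0\right)}{24} = \frac{55}{24} \cdot 72 = 165$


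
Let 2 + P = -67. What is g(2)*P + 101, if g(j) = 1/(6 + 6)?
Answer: 381/4 ≈ 95.250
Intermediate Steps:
P = -69 (P = -2 - 67 = -69)
g(j) = 1/12
g(2)*P + 101 = (1/12)*(-69) + 101 = -23/4 + 101 = 381/4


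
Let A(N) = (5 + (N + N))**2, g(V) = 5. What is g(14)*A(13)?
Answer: 4805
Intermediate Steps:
A(N) = (5 + 2*N)**2
g(14)*A(13) = 5*(5 + 2*13)**2 = 5*(5 + 26)**2 = 5*31**2 = 5*961 = 4805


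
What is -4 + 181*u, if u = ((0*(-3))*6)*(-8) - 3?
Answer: -547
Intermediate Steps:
u = -3 (u = (0*6)*(-8) - 3 = 0*(-8) - 3 = 0 - 3 = -3)
-4 + 181*u = -4 + 181*(-3) = -4 - 543 = -547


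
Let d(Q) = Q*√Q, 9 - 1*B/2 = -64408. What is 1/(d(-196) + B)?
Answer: 64417/8302864546 + 686*I/4151432273 ≈ 7.7584e-6 + 1.6524e-7*I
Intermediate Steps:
B = 128834 (B = 18 - 2*(-64408) = 18 + 128816 = 128834)
d(Q) = Q^(3/2)
1/(d(-196) + B) = 1/((-196)^(3/2) + 128834) = 1/(-2744*I + 128834) = 1/(128834 - 2744*I) = (128834 + 2744*I)/16605729092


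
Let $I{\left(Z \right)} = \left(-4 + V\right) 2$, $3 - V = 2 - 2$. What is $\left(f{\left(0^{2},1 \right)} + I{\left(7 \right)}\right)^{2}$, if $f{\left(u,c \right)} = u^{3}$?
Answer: $4$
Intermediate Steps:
$V = 3$ ($V = 3 - \left(2 - 2\right) = 3 - 0 = 3 + 0 = 3$)
$I{\left(Z \right)} = -2$ ($I{\left(Z \right)} = \left(-4 + 3\right) 2 = \left(-1\right) 2 = -2$)
$\left(f{\left(0^{2},1 \right)} + I{\left(7 \right)}\right)^{2} = \left(\left(0^{2}\right)^{3} - 2\right)^{2} = \left(0^{3} - 2\right)^{2} = \left(0 - 2\right)^{2} = \left(-2\right)^{2} = 4$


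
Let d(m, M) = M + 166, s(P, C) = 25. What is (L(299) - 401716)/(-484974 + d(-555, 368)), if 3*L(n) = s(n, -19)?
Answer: 1205123/1453320 ≈ 0.82922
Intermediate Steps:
L(n) = 25/3 (L(n) = (⅓)*25 = 25/3)
d(m, M) = 166 + M
(L(299) - 401716)/(-484974 + d(-555, 368)) = (25/3 - 401716)/(-484974 + (166 + 368)) = -1205123/(3*(-484974 + 534)) = -1205123/3/(-484440) = -1205123/3*(-1/484440) = 1205123/1453320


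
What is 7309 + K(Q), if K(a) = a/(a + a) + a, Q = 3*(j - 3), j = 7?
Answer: 14643/2 ≈ 7321.5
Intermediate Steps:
Q = 12 (Q = 3*(7 - 3) = 3*4 = 12)
K(a) = ½ + a (K(a) = a/((2*a)) + a = a*(1/(2*a)) + a = ½ + a)
7309 + K(Q) = 7309 + (½ + 12) = 7309 + 25/2 = 14643/2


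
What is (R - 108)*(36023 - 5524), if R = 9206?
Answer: 277479902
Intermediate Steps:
(R - 108)*(36023 - 5524) = (9206 - 108)*(36023 - 5524) = 9098*30499 = 277479902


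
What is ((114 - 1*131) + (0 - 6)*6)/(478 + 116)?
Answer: -53/594 ≈ -0.089226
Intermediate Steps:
((114 - 1*131) + (0 - 6)*6)/(478 + 116) = ((114 - 131) - 6*6)/594 = (-17 - 36)*(1/594) = -53*1/594 = -53/594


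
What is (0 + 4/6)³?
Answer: 8/27 ≈ 0.29630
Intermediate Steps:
(0 + 4/6)³ = (0 + 4*(⅙))³ = (0 + ⅔)³ = (⅔)³ = 8/27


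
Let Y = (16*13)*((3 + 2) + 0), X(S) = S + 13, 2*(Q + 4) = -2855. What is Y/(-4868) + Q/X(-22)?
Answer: 3479591/21906 ≈ 158.84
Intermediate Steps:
Q = -2863/2 (Q = -4 + (½)*(-2855) = -4 - 2855/2 = -2863/2 ≈ -1431.5)
X(S) = 13 + S
Y = 1040 (Y = 208*(5 + 0) = 208*5 = 1040)
Y/(-4868) + Q/X(-22) = 1040/(-4868) - 2863/(2*(13 - 22)) = 1040*(-1/4868) - 2863/2/(-9) = -260/1217 - 2863/2*(-⅑) = -260/1217 + 2863/18 = 3479591/21906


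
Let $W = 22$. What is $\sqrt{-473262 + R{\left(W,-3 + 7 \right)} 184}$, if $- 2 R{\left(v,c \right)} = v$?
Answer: $i \sqrt{475286} \approx 689.41 i$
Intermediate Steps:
$R{\left(v,c \right)} = - \frac{v}{2}$
$\sqrt{-473262 + R{\left(W,-3 + 7 \right)} 184} = \sqrt{-473262 + \left(- \frac{1}{2}\right) 22 \cdot 184} = \sqrt{-473262 - 2024} = \sqrt{-475286} = i \sqrt{475286}$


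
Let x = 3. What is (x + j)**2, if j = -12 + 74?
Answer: 4225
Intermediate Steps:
j = 62
(x + j)**2 = (3 + 62)**2 = 65**2 = 4225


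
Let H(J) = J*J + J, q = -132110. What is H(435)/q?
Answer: -18966/13211 ≈ -1.4356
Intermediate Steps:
H(J) = J + J**2 (H(J) = J**2 + J = J + J**2)
H(435)/q = (435*(1 + 435))/(-132110) = (435*436)*(-1/132110) = 189660*(-1/132110) = -18966/13211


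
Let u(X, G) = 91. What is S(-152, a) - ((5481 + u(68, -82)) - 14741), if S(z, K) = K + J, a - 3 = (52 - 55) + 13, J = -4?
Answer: 9178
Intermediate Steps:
a = 13 (a = 3 + ((52 - 55) + 13) = 3 + (-3 + 13) = 3 + 10 = 13)
S(z, K) = -4 + K (S(z, K) = K - 4 = -4 + K)
S(-152, a) - ((5481 + u(68, -82)) - 14741) = (-4 + 13) - ((5481 + 91) - 14741) = 9 - (5572 - 14741) = 9 - 1*(-9169) = 9 + 9169 = 9178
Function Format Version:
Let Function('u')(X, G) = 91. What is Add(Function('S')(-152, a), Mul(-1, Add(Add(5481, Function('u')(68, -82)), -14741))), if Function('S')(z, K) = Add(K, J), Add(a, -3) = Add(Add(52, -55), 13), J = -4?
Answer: 9178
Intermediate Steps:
a = 13 (a = Add(3, Add(Add(52, -55), 13)) = Add(3, Add(-3, 13)) = Add(3, 10) = 13)
Function('S')(z, K) = Add(-4, K) (Function('S')(z, K) = Add(K, -4) = Add(-4, K))
Add(Function('S')(-152, a), Mul(-1, Add(Add(5481, Function('u')(68, -82)), -14741))) = Add(Add(-4, 13), Mul(-1, Add(Add(5481, 91), -14741))) = Add(9, Mul(-1, Add(5572, -14741))) = Add(9, Mul(-1, -9169)) = Add(9, 9169) = 9178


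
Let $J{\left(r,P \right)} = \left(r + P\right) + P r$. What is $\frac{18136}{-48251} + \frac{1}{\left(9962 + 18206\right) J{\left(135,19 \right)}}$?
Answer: $- \frac{198430611923}{527926543256} \approx -0.37587$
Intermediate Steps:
$J{\left(r,P \right)} = P + r + P r$ ($J{\left(r,P \right)} = \left(P + r\right) + P r = P + r + P r$)
$\frac{18136}{-48251} + \frac{1}{\left(9962 + 18206\right) J{\left(135,19 \right)}} = \frac{18136}{-48251} + \frac{1}{\left(9962 + 18206\right) \left(19 + 135 + 19 \cdot 135\right)} = 18136 \left(- \frac{1}{48251}\right) + \frac{1}{28168 \left(19 + 135 + 2565\right)} = - \frac{18136}{48251} + \frac{1}{28168 \cdot 2719} = - \frac{18136}{48251} + \frac{1}{28168} \cdot \frac{1}{2719} = - \frac{18136}{48251} + \frac{1}{76588792} = - \frac{198430611923}{527926543256}$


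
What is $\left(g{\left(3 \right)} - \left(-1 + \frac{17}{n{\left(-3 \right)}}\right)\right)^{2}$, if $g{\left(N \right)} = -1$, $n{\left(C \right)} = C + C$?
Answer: $\frac{289}{36} \approx 8.0278$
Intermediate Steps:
$n{\left(C \right)} = 2 C$
$\left(g{\left(3 \right)} - \left(-1 + \frac{17}{n{\left(-3 \right)}}\right)\right)^{2} = \left(-1 - \left(-1 - \frac{17}{6}\right)\right)^{2} = \left(-1 - \left(-1 + \frac{17}{-6}\right)\right)^{2} = \left(-1 + \left(\left(-17\right) \left(- \frac{1}{6}\right) + 1\right)\right)^{2} = \left(-1 + \left(\frac{17}{6} + 1\right)\right)^{2} = \left(-1 + \frac{23}{6}\right)^{2} = \left(\frac{17}{6}\right)^{2} = \frac{289}{36}$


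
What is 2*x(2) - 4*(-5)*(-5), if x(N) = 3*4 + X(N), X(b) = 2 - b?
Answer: -76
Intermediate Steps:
x(N) = 14 - N (x(N) = 3*4 + (2 - N) = 12 + (2 - N) = 14 - N)
2*x(2) - 4*(-5)*(-5) = 2*(14 - 1*2) - 4*(-5)*(-5) = 2*(14 - 2) + 20*(-5) = 2*12 - 100 = 24 - 100 = -76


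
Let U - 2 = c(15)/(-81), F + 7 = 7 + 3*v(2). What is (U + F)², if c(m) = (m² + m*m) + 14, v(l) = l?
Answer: 33856/6561 ≈ 5.1602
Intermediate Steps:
c(m) = 14 + 2*m² (c(m) = (m² + m²) + 14 = 2*m² + 14 = 14 + 2*m²)
F = 6 (F = -7 + (7 + 3*2) = -7 + (7 + 6) = -7 + 13 = 6)
U = -302/81 (U = 2 + (14 + 2*15²)/(-81) = 2 + (14 + 2*225)*(-1/81) = 2 + (14 + 450)*(-1/81) = 2 + 464*(-1/81) = 2 - 464/81 = -302/81 ≈ -3.7284)
(U + F)² = (-302/81 + 6)² = (184/81)² = 33856/6561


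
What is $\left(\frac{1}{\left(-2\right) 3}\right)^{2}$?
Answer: $\frac{1}{36} \approx 0.027778$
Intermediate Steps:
$\left(\frac{1}{\left(-2\right) 3}\right)^{2} = \left(\frac{1}{-6}\right)^{2} = \left(- \frac{1}{6}\right)^{2} = \frac{1}{36}$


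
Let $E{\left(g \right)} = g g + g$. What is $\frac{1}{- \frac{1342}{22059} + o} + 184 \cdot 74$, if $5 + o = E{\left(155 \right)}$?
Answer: $\frac{7261072190587}{533274983} \approx 13616.0$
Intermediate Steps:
$E{\left(g \right)} = g + g^{2}$ ($E{\left(g \right)} = g^{2} + g = g + g^{2}$)
$o = 24175$ ($o = -5 + 155 \left(1 + 155\right) = -5 + 155 \cdot 156 = -5 + 24180 = 24175$)
$\frac{1}{- \frac{1342}{22059} + o} + 184 \cdot 74 = \frac{1}{- \frac{1342}{22059} + 24175} + 184 \cdot 74 = \frac{1}{\left(-1342\right) \frac{1}{22059} + 24175} + 13616 = \frac{1}{- \frac{1342}{22059} + 24175} + 13616 = \frac{1}{\frac{533274983}{22059}} + 13616 = \frac{22059}{533274983} + 13616 = \frac{7261072190587}{533274983}$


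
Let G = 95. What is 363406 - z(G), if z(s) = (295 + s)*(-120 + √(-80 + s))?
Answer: 410206 - 390*√15 ≈ 4.0870e+5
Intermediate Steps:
z(s) = (-120 + √(-80 + s))*(295 + s)
363406 - z(G) = 363406 - (-35400 - 120*95 + 295*√(-80 + 95) + 95*√(-80 + 95)) = 363406 - (-35400 - 11400 + 295*√15 + 95*√15) = 363406 - (-46800 + 390*√15) = 363406 + (46800 - 390*√15) = 410206 - 390*√15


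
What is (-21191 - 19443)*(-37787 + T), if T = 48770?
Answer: -446283222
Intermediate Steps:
(-21191 - 19443)*(-37787 + T) = (-21191 - 19443)*(-37787 + 48770) = -40634*10983 = -446283222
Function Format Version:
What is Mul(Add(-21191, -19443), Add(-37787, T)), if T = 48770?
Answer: -446283222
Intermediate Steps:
Mul(Add(-21191, -19443), Add(-37787, T)) = Mul(Add(-21191, -19443), Add(-37787, 48770)) = Mul(-40634, 10983) = -446283222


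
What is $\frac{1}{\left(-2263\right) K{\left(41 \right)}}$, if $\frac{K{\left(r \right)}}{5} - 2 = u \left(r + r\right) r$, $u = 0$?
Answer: $- \frac{1}{22630} \approx -4.4189 \cdot 10^{-5}$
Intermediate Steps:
$K{\left(r \right)} = 10$ ($K{\left(r \right)} = 10 + 5 \cdot 0 \left(r + r\right) r = 10 + 5 \cdot 0 \cdot 2 r r = 10 + 5 \cdot 0 r = 10 + 5 \cdot 0 = 10 + 0 = 10$)
$\frac{1}{\left(-2263\right) K{\left(41 \right)}} = \frac{1}{\left(-2263\right) 10} = \left(- \frac{1}{2263}\right) \frac{1}{10} = - \frac{1}{22630}$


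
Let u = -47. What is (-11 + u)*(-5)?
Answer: 290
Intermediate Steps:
(-11 + u)*(-5) = (-11 - 47)*(-5) = -58*(-5) = 290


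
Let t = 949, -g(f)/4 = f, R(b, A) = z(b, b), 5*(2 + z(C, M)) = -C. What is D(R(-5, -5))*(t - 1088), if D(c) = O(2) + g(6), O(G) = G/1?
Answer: 3058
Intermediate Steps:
z(C, M) = -2 - C/5 (z(C, M) = -2 + (-C)/5 = -2 - C/5)
R(b, A) = -2 - b/5
g(f) = -4*f
O(G) = G (O(G) = G*1 = G)
D(c) = -22 (D(c) = 2 - 4*6 = 2 - 24 = -22)
D(R(-5, -5))*(t - 1088) = -22*(949 - 1088) = -22*(-139) = 3058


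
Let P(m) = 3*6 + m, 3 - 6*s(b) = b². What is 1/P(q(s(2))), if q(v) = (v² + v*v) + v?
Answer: 9/161 ≈ 0.055901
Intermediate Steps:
s(b) = ½ - b²/6
q(v) = v + 2*v² (q(v) = (v² + v²) + v = 2*v² + v = v + 2*v²)
P(m) = 18 + m
1/P(q(s(2))) = 1/(18 + (½ - ⅙*2²)*(1 + 2*(½ - ⅙*2²))) = 1/(18 + (½ - ⅙*4)*(1 + 2*(½ - ⅙*4))) = 1/(18 + (½ - ⅔)*(1 + 2*(½ - ⅔))) = 1/(18 - (1 + 2*(-⅙))/6) = 1/(18 - (1 - ⅓)/6) = 1/(18 - ⅙*⅔) = 1/(18 - ⅑) = 1/(161/9) = 9/161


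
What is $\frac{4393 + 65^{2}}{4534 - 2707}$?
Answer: $\frac{8618}{1827} \approx 4.717$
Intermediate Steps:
$\frac{4393 + 65^{2}}{4534 - 2707} = \frac{4393 + 4225}{1827} = 8618 \cdot \frac{1}{1827} = \frac{8618}{1827}$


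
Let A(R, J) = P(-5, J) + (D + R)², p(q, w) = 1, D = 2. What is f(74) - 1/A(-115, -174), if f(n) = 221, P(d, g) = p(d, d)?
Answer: 2822169/12770 ≈ 221.00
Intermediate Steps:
P(d, g) = 1
A(R, J) = 1 + (2 + R)²
f(74) - 1/A(-115, -174) = 221 - 1/(1 + (2 - 115)²) = 221 - 1/(1 + (-113)²) = 221 - 1/(1 + 12769) = 221 - 1/12770 = 2822169/12770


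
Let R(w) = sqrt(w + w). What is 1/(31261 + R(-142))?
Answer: 31261/977250405 - 2*I*sqrt(71)/977250405 ≈ 3.1989e-5 - 1.7245e-8*I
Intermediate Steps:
R(w) = sqrt(2)*sqrt(w) (R(w) = sqrt(2*w) = sqrt(2)*sqrt(w))
1/(31261 + R(-142)) = 1/(31261 + sqrt(2)*sqrt(-142)) = 1/(31261 + sqrt(2)*(I*sqrt(142))) = 1/(31261 + 2*I*sqrt(71))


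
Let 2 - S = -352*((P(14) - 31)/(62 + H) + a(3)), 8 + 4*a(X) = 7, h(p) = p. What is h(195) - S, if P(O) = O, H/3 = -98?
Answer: 7401/29 ≈ 255.21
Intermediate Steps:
H = -294 (H = 3*(-98) = -294)
a(X) = -1/4 (a(X) = -2 + (1/4)*7 = -2 + 7/4 = -1/4)
S = -1746/29 (S = 2 - (-352)*((14 - 31)/(62 - 294) - 1/4) = 2 - (-352)*(-17/(-232) - 1/4) = 2 - (-352)*(-17*(-1/232) - 1/4) = 2 - (-352)*(17/232 - 1/4) = 2 - (-352)*(-41)/232 = 2 - 1*1804/29 = 2 - 1804/29 = -1746/29 ≈ -60.207)
h(195) - S = 195 - 1*(-1746/29) = 195 + 1746/29 = 7401/29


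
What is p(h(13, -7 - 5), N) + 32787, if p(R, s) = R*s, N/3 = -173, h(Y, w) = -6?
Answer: 35901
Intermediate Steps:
N = -519 (N = 3*(-173) = -519)
p(h(13, -7 - 5), N) + 32787 = -6*(-519) + 32787 = 3114 + 32787 = 35901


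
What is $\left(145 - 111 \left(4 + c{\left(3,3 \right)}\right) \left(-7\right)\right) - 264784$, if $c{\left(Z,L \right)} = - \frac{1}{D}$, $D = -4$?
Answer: $- \frac{1045347}{4} \approx -2.6134 \cdot 10^{5}$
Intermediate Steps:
$c{\left(Z,L \right)} = \frac{1}{4}$ ($c{\left(Z,L \right)} = - \frac{1}{-4} = \left(-1\right) \left(- \frac{1}{4}\right) = \frac{1}{4}$)
$\left(145 - 111 \left(4 + c{\left(3,3 \right)}\right) \left(-7\right)\right) - 264784 = \left(145 - 111 \left(4 + \frac{1}{4}\right) \left(-7\right)\right) - 264784 = \left(145 - 111 \cdot \frac{17}{4} \left(-7\right)\right) - 264784 = \left(145 - - \frac{13209}{4}\right) - 264784 = \left(145 + \frac{13209}{4}\right) - 264784 = \frac{13789}{4} - 264784 = - \frac{1045347}{4}$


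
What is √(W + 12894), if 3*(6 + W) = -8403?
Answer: √10087 ≈ 100.43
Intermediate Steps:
W = -2807 (W = -6 + (⅓)*(-8403) = -6 - 2801 = -2807)
√(W + 12894) = √(-2807 + 12894) = √10087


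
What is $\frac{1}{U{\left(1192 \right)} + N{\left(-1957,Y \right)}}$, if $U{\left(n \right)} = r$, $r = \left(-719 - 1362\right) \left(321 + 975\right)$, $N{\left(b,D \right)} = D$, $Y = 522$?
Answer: $- \frac{1}{2696454} \approx -3.7086 \cdot 10^{-7}$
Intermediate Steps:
$r = -2696976$ ($r = \left(-2081\right) 1296 = -2696976$)
$U{\left(n \right)} = -2696976$
$\frac{1}{U{\left(1192 \right)} + N{\left(-1957,Y \right)}} = \frac{1}{-2696976 + 522} = \frac{1}{-2696454} = - \frac{1}{2696454}$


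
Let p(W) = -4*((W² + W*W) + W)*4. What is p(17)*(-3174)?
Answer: 30216480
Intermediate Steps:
p(W) = -32*W² - 16*W (p(W) = -4*((W² + W²) + W)*4 = -4*(2*W² + W)*4 = -4*(W + 2*W²)*4 = (-8*W² - 4*W)*4 = -32*W² - 16*W)
p(17)*(-3174) = -16*17*(1 + 2*17)*(-3174) = -16*17*(1 + 34)*(-3174) = -16*17*35*(-3174) = -9520*(-3174) = 30216480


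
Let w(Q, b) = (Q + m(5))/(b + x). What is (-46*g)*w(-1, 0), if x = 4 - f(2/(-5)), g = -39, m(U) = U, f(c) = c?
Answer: 17940/11 ≈ 1630.9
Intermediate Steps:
x = 22/5 (x = 4 - 2/(-5) = 4 - 2*(-1)/5 = 4 - 1*(-⅖) = 4 + ⅖ = 22/5 ≈ 4.4000)
w(Q, b) = (5 + Q)/(22/5 + b) (w(Q, b) = (Q + 5)/(b + 22/5) = (5 + Q)/(22/5 + b))
(-46*g)*w(-1, 0) = (-46*(-39))*(5*(5 - 1)/(22 + 5*0)) = 1794*(5*4/(22 + 0)) = 1794*(5*4/22) = 1794*(5*(1/22)*4) = 1794*(10/11) = 17940/11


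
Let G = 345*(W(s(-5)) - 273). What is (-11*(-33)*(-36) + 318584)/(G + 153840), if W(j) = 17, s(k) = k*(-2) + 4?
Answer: 76379/16380 ≈ 4.6629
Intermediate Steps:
s(k) = 4 - 2*k (s(k) = -2*k + 4 = 4 - 2*k)
G = -88320 (G = 345*(17 - 273) = 345*(-256) = -88320)
(-11*(-33)*(-36) + 318584)/(G + 153840) = (-11*(-33)*(-36) + 318584)/(-88320 + 153840) = (363*(-36) + 318584)/65520 = (-13068 + 318584)*(1/65520) = 305516*(1/65520) = 76379/16380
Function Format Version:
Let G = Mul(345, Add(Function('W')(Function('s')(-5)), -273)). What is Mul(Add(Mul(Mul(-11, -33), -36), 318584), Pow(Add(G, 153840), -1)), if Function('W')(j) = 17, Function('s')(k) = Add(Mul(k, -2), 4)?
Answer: Rational(76379, 16380) ≈ 4.6629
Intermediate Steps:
Function('s')(k) = Add(4, Mul(-2, k)) (Function('s')(k) = Add(Mul(-2, k), 4) = Add(4, Mul(-2, k)))
G = -88320 (G = Mul(345, Add(17, -273)) = Mul(345, -256) = -88320)
Mul(Add(Mul(Mul(-11, -33), -36), 318584), Pow(Add(G, 153840), -1)) = Mul(Add(Mul(Mul(-11, -33), -36), 318584), Pow(Add(-88320, 153840), -1)) = Mul(Add(Mul(363, -36), 318584), Pow(65520, -1)) = Mul(Add(-13068, 318584), Rational(1, 65520)) = Mul(305516, Rational(1, 65520)) = Rational(76379, 16380)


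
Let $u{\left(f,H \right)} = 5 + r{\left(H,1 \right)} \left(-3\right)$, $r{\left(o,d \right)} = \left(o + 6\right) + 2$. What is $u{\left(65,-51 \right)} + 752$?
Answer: $886$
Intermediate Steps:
$r{\left(o,d \right)} = 8 + o$ ($r{\left(o,d \right)} = \left(6 + o\right) + 2 = 8 + o$)
$u{\left(f,H \right)} = -19 - 3 H$ ($u{\left(f,H \right)} = 5 + \left(8 + H\right) \left(-3\right) = 5 - \left(24 + 3 H\right) = -19 - 3 H$)
$u{\left(65,-51 \right)} + 752 = \left(-19 - -153\right) + 752 = \left(-19 + 153\right) + 752 = 134 + 752 = 886$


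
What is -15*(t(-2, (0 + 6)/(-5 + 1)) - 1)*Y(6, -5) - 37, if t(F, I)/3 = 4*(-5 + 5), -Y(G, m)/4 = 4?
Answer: -277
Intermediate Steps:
Y(G, m) = -16 (Y(G, m) = -4*4 = -16)
t(F, I) = 0 (t(F, I) = 3*(4*(-5 + 5)) = 3*(4*0) = 3*0 = 0)
-15*(t(-2, (0 + 6)/(-5 + 1)) - 1)*Y(6, -5) - 37 = -15*(0 - 1)*(-16) - 37 = -(-15)*(-16) - 37 = -15*16 - 37 = -240 - 37 = -277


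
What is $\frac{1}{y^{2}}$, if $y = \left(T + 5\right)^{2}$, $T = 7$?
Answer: $\frac{1}{20736} \approx 4.8225 \cdot 10^{-5}$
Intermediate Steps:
$y = 144$ ($y = \left(7 + 5\right)^{2} = 12^{2} = 144$)
$\frac{1}{y^{2}} = \frac{1}{144^{2}} = \frac{1}{20736}$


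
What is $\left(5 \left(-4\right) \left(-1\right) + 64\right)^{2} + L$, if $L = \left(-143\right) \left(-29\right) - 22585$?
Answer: $-11382$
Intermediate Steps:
$L = -18438$ ($L = 4147 - 22585 = -18438$)
$\left(5 \left(-4\right) \left(-1\right) + 64\right)^{2} + L = \left(5 \left(-4\right) \left(-1\right) + 64\right)^{2} - 18438 = \left(\left(-20\right) \left(-1\right) + 64\right)^{2} - 18438 = \left(20 + 64\right)^{2} - 18438 = 84^{2} - 18438 = 7056 - 18438 = -11382$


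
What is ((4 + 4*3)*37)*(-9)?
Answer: -5328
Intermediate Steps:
((4 + 4*3)*37)*(-9) = ((4 + 12)*37)*(-9) = (16*37)*(-9) = 592*(-9) = -5328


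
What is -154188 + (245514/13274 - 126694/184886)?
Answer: -94590224130596/613544191 ≈ -1.5417e+5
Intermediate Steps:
-154188 + (245514/13274 - 126694/184886) = -154188 + (245514*(1/13274) - 126694*1/184886) = -154188 + (122757/6637 - 63347/92443) = -154188 + 10927591312/613544191 = -94590224130596/613544191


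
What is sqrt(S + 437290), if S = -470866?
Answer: 2*I*sqrt(8394) ≈ 183.24*I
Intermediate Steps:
sqrt(S + 437290) = sqrt(-470866 + 437290) = sqrt(-33576) = 2*I*sqrt(8394)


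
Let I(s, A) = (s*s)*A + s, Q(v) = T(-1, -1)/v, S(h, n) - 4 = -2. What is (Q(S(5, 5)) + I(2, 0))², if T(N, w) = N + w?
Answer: 1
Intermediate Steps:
S(h, n) = 2 (S(h, n) = 4 - 2 = 2)
Q(v) = -2/v (Q(v) = (-1 - 1)/v = -2/v)
I(s, A) = s + A*s² (I(s, A) = s²*A + s = A*s² + s = s + A*s²)
(Q(S(5, 5)) + I(2, 0))² = (-2/2 + 2*(1 + 0*2))² = (-2*½ + 2*(1 + 0))² = (-1 + 2*1)² = (-1 + 2)² = 1² = 1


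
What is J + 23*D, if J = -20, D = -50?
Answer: -1170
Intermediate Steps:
J + 23*D = -20 + 23*(-50) = -20 - 1150 = -1170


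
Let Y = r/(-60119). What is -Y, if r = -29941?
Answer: -379/761 ≈ -0.49803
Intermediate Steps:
Y = 379/761 (Y = -29941/(-60119) = -29941*(-1/60119) = 379/761 ≈ 0.49803)
-Y = -1*379/761 = -379/761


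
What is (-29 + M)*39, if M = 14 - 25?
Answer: -1560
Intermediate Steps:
M = -11
(-29 + M)*39 = (-29 - 11)*39 = -40*39 = -1560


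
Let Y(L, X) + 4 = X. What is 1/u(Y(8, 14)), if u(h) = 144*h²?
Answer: 1/14400 ≈ 6.9444e-5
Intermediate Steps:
Y(L, X) = -4 + X
1/u(Y(8, 14)) = 1/(144*(-4 + 14)²) = 1/(144*10²) = 1/(144*100) = 1/14400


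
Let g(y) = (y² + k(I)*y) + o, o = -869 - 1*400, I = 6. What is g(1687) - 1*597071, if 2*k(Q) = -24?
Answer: 2227385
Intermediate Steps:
k(Q) = -12 (k(Q) = (½)*(-24) = -12)
o = -1269 (o = -869 - 400 = -1269)
g(y) = -1269 + y² - 12*y (g(y) = (y² - 12*y) - 1269 = -1269 + y² - 12*y)
g(1687) - 1*597071 = (-1269 + 1687² - 12*1687) - 1*597071 = (-1269 + 2845969 - 20244) - 597071 = 2824456 - 597071 = 2227385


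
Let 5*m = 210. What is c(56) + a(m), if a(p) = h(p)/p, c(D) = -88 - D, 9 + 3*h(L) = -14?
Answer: -18167/126 ≈ -144.18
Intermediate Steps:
h(L) = -23/3 (h(L) = -3 + (1/3)*(-14) = -3 - 14/3 = -23/3)
m = 42 (m = (1/5)*210 = 42)
a(p) = -23/(3*p)
c(56) + a(m) = (-88 - 1*56) - 23/3/42 = (-88 - 56) - 23/3*1/42 = -144 - 23/126 = -18167/126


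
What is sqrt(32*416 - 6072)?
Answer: 2*sqrt(1810) ≈ 85.088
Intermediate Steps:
sqrt(32*416 - 6072) = sqrt(13312 - 6072) = sqrt(7240) = 2*sqrt(1810)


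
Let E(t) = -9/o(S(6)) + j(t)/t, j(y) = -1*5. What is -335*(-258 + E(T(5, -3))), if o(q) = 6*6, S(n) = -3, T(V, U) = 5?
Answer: 347395/4 ≈ 86849.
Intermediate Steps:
o(q) = 36
j(y) = -5
E(t) = -¼ - 5/t (E(t) = -9/36 - 5/t = -9*1/36 - 5/t = -¼ - 5/t)
-335*(-258 + E(T(5, -3))) = -335*(-258 + (¼)*(-20 - 1*5)/5) = -335*(-258 + (¼)*(⅕)*(-20 - 5)) = -335*(-258 + (¼)*(⅕)*(-25)) = -335*(-258 - 5/4) = -335*(-1037/4) = 347395/4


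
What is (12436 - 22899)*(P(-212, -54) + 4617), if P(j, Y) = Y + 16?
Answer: -47910077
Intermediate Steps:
P(j, Y) = 16 + Y
(12436 - 22899)*(P(-212, -54) + 4617) = (12436 - 22899)*((16 - 54) + 4617) = -10463*(-38 + 4617) = -10463*4579 = -47910077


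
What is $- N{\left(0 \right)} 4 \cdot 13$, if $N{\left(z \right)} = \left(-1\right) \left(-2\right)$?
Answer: $-104$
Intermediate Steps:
$N{\left(z \right)} = 2$
$- N{\left(0 \right)} 4 \cdot 13 = \left(-1\right) 2 \cdot 4 \cdot 13 = \left(-2\right) 4 \cdot 13 = \left(-8\right) 13 = -104$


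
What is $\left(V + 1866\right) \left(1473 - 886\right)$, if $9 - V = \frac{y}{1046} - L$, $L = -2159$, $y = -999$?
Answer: $- \frac{173790155}{1046} \approx -1.6615 \cdot 10^{5}$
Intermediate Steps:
$V = - \frac{2247901}{1046}$ ($V = 9 - \left(- \frac{999}{1046} - -2159\right) = 9 - \left(\left(-999\right) \frac{1}{1046} + 2159\right) = 9 - \left(- \frac{999}{1046} + 2159\right) = 9 - \frac{2257315}{1046} = - \frac{2247901}{1046} \approx -2149.0$)
$\left(V + 1866\right) \left(1473 - 886\right) = \left(- \frac{2247901}{1046} + 1866\right) \left(1473 - 886\right) = \left(- \frac{296065}{1046}\right) 587 = - \frac{173790155}{1046}$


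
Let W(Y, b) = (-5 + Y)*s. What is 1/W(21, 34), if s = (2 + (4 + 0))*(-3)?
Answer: -1/288 ≈ -0.0034722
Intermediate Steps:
s = -18 (s = (2 + 4)*(-3) = 6*(-3) = -18)
W(Y, b) = 90 - 18*Y (W(Y, b) = (-5 + Y)*(-18) = 90 - 18*Y)
1/W(21, 34) = 1/(90 - 18*21) = 1/(90 - 378) = 1/(-288) = -1/288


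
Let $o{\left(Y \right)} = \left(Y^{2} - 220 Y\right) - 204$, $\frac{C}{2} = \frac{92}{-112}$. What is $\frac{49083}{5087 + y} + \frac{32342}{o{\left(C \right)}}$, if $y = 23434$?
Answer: $\frac{60778667209}{298377195} \approx 203.7$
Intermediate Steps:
$C = - \frac{23}{14}$ ($C = 2 \frac{92}{-112} = 2 \cdot 92 \left(- \frac{1}{112}\right) = 2 \left(- \frac{23}{28}\right) = - \frac{23}{14} \approx -1.6429$)
$o{\left(Y \right)} = -204 + Y^{2} - 220 Y$
$\frac{49083}{5087 + y} + \frac{32342}{o{\left(C \right)}} = \frac{49083}{5087 + 23434} + \frac{32342}{-204 + \left(- \frac{23}{14}\right)^{2} - - \frac{2530}{7}} = \frac{49083}{28521} + \frac{32342}{-204 + \frac{529}{196} + \frac{2530}{7}} = 49083 \cdot \frac{1}{28521} + \frac{32342}{\frac{31385}{196}} = \frac{16361}{9507} + 32342 \cdot \frac{196}{31385} = \frac{16361}{9507} + \frac{6339032}{31385} = \frac{60778667209}{298377195}$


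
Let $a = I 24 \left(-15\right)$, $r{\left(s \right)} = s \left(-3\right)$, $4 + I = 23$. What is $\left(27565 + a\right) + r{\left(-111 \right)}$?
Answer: $21058$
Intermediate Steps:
$I = 19$ ($I = -4 + 23 = 19$)
$r{\left(s \right)} = - 3 s$
$a = -6840$ ($a = 19 \cdot 24 \left(-15\right) = 456 \left(-15\right) = -6840$)
$\left(27565 + a\right) + r{\left(-111 \right)} = \left(27565 - 6840\right) - -333 = 20725 + 333 = 21058$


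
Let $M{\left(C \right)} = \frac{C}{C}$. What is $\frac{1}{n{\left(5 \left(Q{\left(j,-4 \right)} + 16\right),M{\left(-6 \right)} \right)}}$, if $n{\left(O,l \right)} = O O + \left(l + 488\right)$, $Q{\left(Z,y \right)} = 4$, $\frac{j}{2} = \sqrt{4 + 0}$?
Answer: $\frac{1}{10489} \approx 9.5338 \cdot 10^{-5}$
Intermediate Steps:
$j = 4$ ($j = 2 \sqrt{4 + 0} = 2 \sqrt{4} = 2 \cdot 2 = 4$)
$M{\left(C \right)} = 1$
$n{\left(O,l \right)} = 488 + l + O^{2}$ ($n{\left(O,l \right)} = O^{2} + \left(488 + l\right) = 488 + l + O^{2}$)
$\frac{1}{n{\left(5 \left(Q{\left(j,-4 \right)} + 16\right),M{\left(-6 \right)} \right)}} = \frac{1}{488 + 1 + \left(5 \left(4 + 16\right)\right)^{2}} = \frac{1}{488 + 1 + \left(5 \cdot 20\right)^{2}} = \frac{1}{488 + 1 + 100^{2}} = \frac{1}{488 + 1 + 10000} = \frac{1}{10489}$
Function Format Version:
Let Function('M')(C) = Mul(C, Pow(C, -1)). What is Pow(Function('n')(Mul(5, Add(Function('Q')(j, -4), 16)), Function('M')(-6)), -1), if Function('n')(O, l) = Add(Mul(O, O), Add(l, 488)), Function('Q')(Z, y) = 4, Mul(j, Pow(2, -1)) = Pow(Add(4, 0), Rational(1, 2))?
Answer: Rational(1, 10489) ≈ 9.5338e-5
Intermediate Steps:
j = 4 (j = Mul(2, Pow(Add(4, 0), Rational(1, 2))) = Mul(2, Pow(4, Rational(1, 2))) = Mul(2, 2) = 4)
Function('M')(C) = 1
Function('n')(O, l) = Add(488, l, Pow(O, 2)) (Function('n')(O, l) = Add(Pow(O, 2), Add(488, l)) = Add(488, l, Pow(O, 2)))
Pow(Function('n')(Mul(5, Add(Function('Q')(j, -4), 16)), Function('M')(-6)), -1) = Pow(Add(488, 1, Pow(Mul(5, Add(4, 16)), 2)), -1) = Pow(Add(488, 1, Pow(Mul(5, 20), 2)), -1) = Pow(Add(488, 1, Pow(100, 2)), -1) = Pow(Add(488, 1, 10000), -1) = Pow(10489, -1) = Rational(1, 10489)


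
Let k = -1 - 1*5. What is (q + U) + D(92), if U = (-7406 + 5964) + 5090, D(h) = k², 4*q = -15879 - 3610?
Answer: -4753/4 ≈ -1188.3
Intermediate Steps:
q = -19489/4 (q = (-15879 - 3610)/4 = (¼)*(-19489) = -19489/4 ≈ -4872.3)
k = -6 (k = -1 - 5 = -6)
D(h) = 36 (D(h) = (-6)² = 36)
U = 3648 (U = -1442 + 5090 = 3648)
(q + U) + D(92) = (-19489/4 + 3648) + 36 = -4897/4 + 36 = -4753/4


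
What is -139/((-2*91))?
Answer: 139/182 ≈ 0.76374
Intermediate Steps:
-139/((-2*91)) = -139/(-182) = -139*(-1/182) = 139/182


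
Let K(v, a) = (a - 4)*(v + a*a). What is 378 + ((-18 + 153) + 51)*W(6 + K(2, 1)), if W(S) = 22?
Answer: 4470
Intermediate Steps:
K(v, a) = (-4 + a)*(v + a²)
378 + ((-18 + 153) + 51)*W(6 + K(2, 1)) = 378 + ((-18 + 153) + 51)*22 = 378 + (135 + 51)*22 = 378 + 186*22 = 378 + 4092 = 4470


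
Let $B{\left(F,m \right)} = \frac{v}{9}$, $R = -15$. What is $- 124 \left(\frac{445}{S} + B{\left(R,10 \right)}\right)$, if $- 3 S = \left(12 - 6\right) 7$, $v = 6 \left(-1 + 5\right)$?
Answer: $\frac{75826}{21} \approx 3610.8$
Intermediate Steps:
$v = 24$ ($v = 6 \cdot 4 = 24$)
$S = -14$ ($S = - \frac{\left(12 - 6\right) 7}{3} = - \frac{6 \cdot 7}{3} = \left(- \frac{1}{3}\right) 42 = -14$)
$B{\left(F,m \right)} = \frac{8}{3}$ ($B{\left(F,m \right)} = \frac{24}{9} = 24 \cdot \frac{1}{9} = \frac{8}{3}$)
$- 124 \left(\frac{445}{S} + B{\left(R,10 \right)}\right) = - 124 \left(\frac{445}{-14} + \frac{8}{3}\right) = - 124 \left(445 \left(- \frac{1}{14}\right) + \frac{8}{3}\right) = - 124 \left(- \frac{445}{14} + \frac{8}{3}\right) = \left(-124\right) \left(- \frac{1223}{42}\right) = \frac{75826}{21}$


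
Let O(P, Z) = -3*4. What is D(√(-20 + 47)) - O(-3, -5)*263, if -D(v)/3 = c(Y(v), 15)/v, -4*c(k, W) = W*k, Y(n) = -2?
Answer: 3156 - 5*√3/2 ≈ 3151.7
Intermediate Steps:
c(k, W) = -W*k/4
D(v) = -45/(2*v) (D(v) = -3*(-¼*15*(-2))/v = -45/(2*v))
O(P, Z) = -12
D(√(-20 + 47)) - O(-3, -5)*263 = -45/(2*√(-20 + 47)) - (-12)*263 = -45*√3/9/2 - 1*(-3156) = -45*√3/9/2 + 3156 = -5*√3/2 + 3156 = 3156 - 5*√3/2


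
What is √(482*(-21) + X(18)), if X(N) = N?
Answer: 2*I*√2526 ≈ 100.52*I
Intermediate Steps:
√(482*(-21) + X(18)) = √(482*(-21) + 18) = √(-10122 + 18) = √(-10104) = 2*I*√2526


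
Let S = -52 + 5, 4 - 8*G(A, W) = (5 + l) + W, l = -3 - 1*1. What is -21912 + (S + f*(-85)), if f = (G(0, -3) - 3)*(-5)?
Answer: -91661/4 ≈ -22915.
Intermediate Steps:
l = -4 (l = -3 - 1 = -4)
G(A, W) = 3/8 - W/8 (G(A, W) = 1/2 - ((5 - 4) + W)/8 = 1/2 - (1 + W)/8 = 1/2 + (-1/8 - W/8) = 3/8 - W/8)
f = 45/4 (f = ((3/8 - 1/8*(-3)) - 3)*(-5) = ((3/8 + 3/8) - 3)*(-5) = (3/4 - 3)*(-5) = -9/4*(-5) = 45/4 ≈ 11.250)
S = -47
-21912 + (S + f*(-85)) = -21912 + (-47 + (45/4)*(-85)) = -21912 + (-47 - 3825/4) = -21912 - 4013/4 = -91661/4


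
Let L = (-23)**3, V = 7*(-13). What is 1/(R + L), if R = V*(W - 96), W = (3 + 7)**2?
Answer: -1/12531 ≈ -7.9802e-5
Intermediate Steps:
V = -91
L = -12167
W = 100 (W = 10**2 = 100)
R = -364 (R = -91*(100 - 96) = -91*4 = -364)
1/(R + L) = 1/(-364 - 12167) = 1/(-12531) = -1/12531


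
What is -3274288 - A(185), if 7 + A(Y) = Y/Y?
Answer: -3274282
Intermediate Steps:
A(Y) = -6 (A(Y) = -7 + Y/Y = -7 + 1 = -6)
-3274288 - A(185) = -3274288 - 1*(-6) = -3274288 + 6 = -3274282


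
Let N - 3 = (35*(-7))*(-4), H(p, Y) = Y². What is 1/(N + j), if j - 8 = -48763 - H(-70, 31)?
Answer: -1/48733 ≈ -2.0520e-5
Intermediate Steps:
N = 983 (N = 3 + (35*(-7))*(-4) = 3 - 245*(-4) = 3 + 980 = 983)
j = -49716 (j = 8 + (-48763 - 1*31²) = 8 + (-48763 - 1*961) = 8 + (-48763 - 961) = 8 - 49724 = -49716)
1/(N + j) = 1/(983 - 49716) = 1/(-48733) = -1/48733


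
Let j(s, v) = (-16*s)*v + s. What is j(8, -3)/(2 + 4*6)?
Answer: 196/13 ≈ 15.077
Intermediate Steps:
j(s, v) = s - 16*s*v (j(s, v) = -16*s*v + s = s - 16*s*v)
j(8, -3)/(2 + 4*6) = (8*(1 - 16*(-3)))/(2 + 4*6) = (8*(1 + 48))/(2 + 24) = (8*49)/26 = (1/26)*392 = 196/13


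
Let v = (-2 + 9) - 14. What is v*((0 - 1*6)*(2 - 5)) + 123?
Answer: -3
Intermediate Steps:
v = -7 (v = 7 - 14 = -7)
v*((0 - 1*6)*(2 - 5)) + 123 = -7*(0 - 1*6)*(2 - 5) + 123 = -7*(0 - 6)*(-3) + 123 = -(-42)*(-3) + 123 = -7*18 + 123 = -126 + 123 = -3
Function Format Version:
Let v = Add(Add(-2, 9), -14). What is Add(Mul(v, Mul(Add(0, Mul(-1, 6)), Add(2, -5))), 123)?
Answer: -3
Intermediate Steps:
v = -7 (v = Add(7, -14) = -7)
Add(Mul(v, Mul(Add(0, Mul(-1, 6)), Add(2, -5))), 123) = Add(Mul(-7, Mul(Add(0, Mul(-1, 6)), Add(2, -5))), 123) = Add(Mul(-7, Mul(Add(0, -6), -3)), 123) = Add(Mul(-7, Mul(-6, -3)), 123) = Add(Mul(-7, 18), 123) = Add(-126, 123) = -3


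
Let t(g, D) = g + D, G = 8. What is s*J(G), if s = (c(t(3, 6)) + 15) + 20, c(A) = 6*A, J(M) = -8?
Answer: -712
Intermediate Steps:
t(g, D) = D + g
s = 89 (s = (6*(6 + 3) + 15) + 20 = (6*9 + 15) + 20 = (54 + 15) + 20 = 69 + 20 = 89)
s*J(G) = 89*(-8) = -712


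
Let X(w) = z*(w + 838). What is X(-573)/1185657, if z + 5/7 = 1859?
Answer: 1149040/2766533 ≈ 0.41534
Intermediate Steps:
z = 13008/7 (z = -5/7 + 1859 = 13008/7 ≈ 1858.3)
X(w) = 10900704/7 + 13008*w/7 (X(w) = 13008*(w + 838)/7 = 13008*(838 + w)/7 = 10900704/7 + 13008*w/7)
X(-573)/1185657 = (10900704/7 + (13008/7)*(-573))/1185657 = (10900704/7 - 7453584/7)*(1/1185657) = (3447120/7)*(1/1185657) = 1149040/2766533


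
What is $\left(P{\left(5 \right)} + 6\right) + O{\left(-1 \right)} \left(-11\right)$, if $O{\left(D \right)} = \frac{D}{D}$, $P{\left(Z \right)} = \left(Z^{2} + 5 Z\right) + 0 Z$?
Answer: $45$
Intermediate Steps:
$P{\left(Z \right)} = Z^{2} + 5 Z$ ($P{\left(Z \right)} = \left(Z^{2} + 5 Z\right) + 0 = Z^{2} + 5 Z$)
$O{\left(D \right)} = 1$
$\left(P{\left(5 \right)} + 6\right) + O{\left(-1 \right)} \left(-11\right) = \left(5 \left(5 + 5\right) + 6\right) + 1 \left(-11\right) = \left(5 \cdot 10 + 6\right) - 11 = \left(50 + 6\right) - 11 = 56 - 11 = 45$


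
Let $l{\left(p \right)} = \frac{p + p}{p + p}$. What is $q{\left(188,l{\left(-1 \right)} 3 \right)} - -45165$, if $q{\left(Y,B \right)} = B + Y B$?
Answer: $45732$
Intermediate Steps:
$l{\left(p \right)} = 1$ ($l{\left(p \right)} = \frac{2 p}{2 p} = 2 p \frac{1}{2 p} = 1$)
$q{\left(Y,B \right)} = B + B Y$
$q{\left(188,l{\left(-1 \right)} 3 \right)} - -45165 = 1 \cdot 3 \left(1 + 188\right) - -45165 = 3 \cdot 189 + 45165 = 567 + 45165 = 45732$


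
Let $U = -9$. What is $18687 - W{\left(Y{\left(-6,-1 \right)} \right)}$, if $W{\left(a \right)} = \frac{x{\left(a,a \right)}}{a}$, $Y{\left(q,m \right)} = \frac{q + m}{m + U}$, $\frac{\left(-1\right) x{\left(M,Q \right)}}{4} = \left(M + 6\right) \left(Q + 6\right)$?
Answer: $\frac{663023}{35} \approx 18944.0$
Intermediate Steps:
$x{\left(M,Q \right)} = - 4 \left(6 + M\right) \left(6 + Q\right)$ ($x{\left(M,Q \right)} = - 4 \left(M + 6\right) \left(Q + 6\right) = - 4 \left(6 + M\right) \left(6 + Q\right)$)
$Y{\left(q,m \right)} = \frac{m + q}{-9 + m}$ ($Y{\left(q,m \right)} = \frac{q + m}{m - 9} = \frac{m + q}{-9 + m}$)
$W{\left(a \right)} = \frac{-144 - 48 a - 4 a^{2}}{a}$ ($W{\left(a \right)} = \frac{-144 - 24 a - 24 a - 4 a a}{a} = \frac{-144 - 24 a - 24 a - 4 a^{2}}{a} = \frac{-144 - 48 a - 4 a^{2}}{a}$)
$18687 - W{\left(Y{\left(-6,-1 \right)} \right)} = 18687 - \left(-48 - \frac{144}{\frac{1}{-9 - 1} \left(-1 - 6\right)} - 4 \frac{-1 - 6}{-9 - 1}\right) = 18687 - \left(-48 - \frac{144}{\frac{1}{-10} \left(-7\right)} - 4 \frac{1}{-10} \left(-7\right)\right) = 18687 - \left(-48 - \frac{144}{\left(- \frac{1}{10}\right) \left(-7\right)} - 4 \left(\left(- \frac{1}{10}\right) \left(-7\right)\right)\right) = 18687 - \left(-48 - \frac{144}{\frac{7}{10}} - \frac{14}{5}\right) = 18687 - \left(-48 - \frac{1440}{7} - \frac{14}{5}\right) = 18687 - - \frac{8978}{35} = 18687 + \frac{8978}{35} = \frac{663023}{35}$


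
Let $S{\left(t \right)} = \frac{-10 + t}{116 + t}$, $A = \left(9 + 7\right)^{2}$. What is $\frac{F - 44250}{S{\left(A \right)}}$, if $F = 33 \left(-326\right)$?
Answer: $- \frac{3410496}{41} \approx -83183.0$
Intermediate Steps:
$A = 256$ ($A = 16^{2} = 256$)
$F = -10758$
$S{\left(t \right)} = \frac{-10 + t}{116 + t}$
$\frac{F - 44250}{S{\left(A \right)}} = \frac{-10758 - 44250}{\frac{1}{116 + 256} \left(-10 + 256\right)} = - \frac{55008}{\frac{1}{372} \cdot 246} = - \frac{55008}{\frac{41}{62}} = \left(-55008\right) \frac{62}{41} = - \frac{3410496}{41}$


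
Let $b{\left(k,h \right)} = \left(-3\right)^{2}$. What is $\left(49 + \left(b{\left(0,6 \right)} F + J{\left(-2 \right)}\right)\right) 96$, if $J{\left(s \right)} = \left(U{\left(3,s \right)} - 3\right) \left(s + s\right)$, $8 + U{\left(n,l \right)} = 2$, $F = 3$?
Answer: $10752$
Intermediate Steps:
$U{\left(n,l \right)} = -6$ ($U{\left(n,l \right)} = -8 + 2 = -6$)
$J{\left(s \right)} = - 18 s$ ($J{\left(s \right)} = \left(-6 - 3\right) \left(s + s\right) = - 9 \cdot 2 s = - 18 s$)
$b{\left(k,h \right)} = 9$
$\left(49 + \left(b{\left(0,6 \right)} F + J{\left(-2 \right)}\right)\right) 96 = \left(49 + \left(9 \cdot 3 - -36\right)\right) 96 = \left(49 + \left(27 + 36\right)\right) 96 = \left(49 + 63\right) 96 = 112 \cdot 96 = 10752$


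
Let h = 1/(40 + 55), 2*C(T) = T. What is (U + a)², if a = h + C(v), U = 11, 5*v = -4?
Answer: 1016064/9025 ≈ 112.58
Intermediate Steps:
v = -⅘ (v = (⅕)*(-4) = -⅘ ≈ -0.80000)
C(T) = T/2
h = 1/95 ≈ 0.010526
a = -37/95 (a = 1/95 + (½)*(-⅘) = 1/95 - ⅖ = -37/95 ≈ -0.38947)
(U + a)² = (11 - 37/95)² = (1008/95)² = 1016064/9025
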